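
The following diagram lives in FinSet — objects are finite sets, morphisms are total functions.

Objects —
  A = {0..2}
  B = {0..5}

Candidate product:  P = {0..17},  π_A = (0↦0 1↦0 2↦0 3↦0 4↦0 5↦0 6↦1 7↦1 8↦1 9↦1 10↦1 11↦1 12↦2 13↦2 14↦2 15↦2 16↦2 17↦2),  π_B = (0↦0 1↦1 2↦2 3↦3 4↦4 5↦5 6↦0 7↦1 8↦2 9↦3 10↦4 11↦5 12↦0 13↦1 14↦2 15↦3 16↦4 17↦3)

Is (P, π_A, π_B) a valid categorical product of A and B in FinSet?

Answer: NOT A VALID PRODUCT — duplicate pair at indices 15,17

Work:
|A|·|B| = 3·6 = 18;  |P| = 18
Check the pairing map k ↦ (π_A(k), π_B(k)):
  0 ↦ (0,0)
  1 ↦ (0,1)
  2 ↦ (0,2)
  3 ↦ (0,3)
  4 ↦ (0,4)
  5 ↦ (0,5)
  6 ↦ (1,0)
  7 ↦ (1,1)
  8 ↦ (1,2)
  9 ↦ (1,3)
  10 ↦ (1,4)
  11 ↦ (1,5)
  12 ↦ (2,0)
  13 ↦ (2,1)
  14 ↦ (2,2)
  15 ↦ (2,3)
  16 ↦ (2,4)
  17 ↦ (2,3)  ✗ repeats pair of k=15
distinct pairs in image: 17 / 18 needed
  → (2,3) hit at k=15 and k=17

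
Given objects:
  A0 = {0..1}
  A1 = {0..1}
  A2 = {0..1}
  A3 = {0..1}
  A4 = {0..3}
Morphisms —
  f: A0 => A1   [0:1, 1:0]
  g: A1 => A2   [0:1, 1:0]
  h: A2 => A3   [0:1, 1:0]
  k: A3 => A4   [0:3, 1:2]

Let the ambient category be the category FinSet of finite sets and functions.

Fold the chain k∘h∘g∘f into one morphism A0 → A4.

Answer: [0:2, 1:3]

Trace:
  0 f=>1 g=>0 h=>1 k=>2
  1 f=>0 g=>1 h=>0 k=>3
⟦path⟧: [0:2, 1:3]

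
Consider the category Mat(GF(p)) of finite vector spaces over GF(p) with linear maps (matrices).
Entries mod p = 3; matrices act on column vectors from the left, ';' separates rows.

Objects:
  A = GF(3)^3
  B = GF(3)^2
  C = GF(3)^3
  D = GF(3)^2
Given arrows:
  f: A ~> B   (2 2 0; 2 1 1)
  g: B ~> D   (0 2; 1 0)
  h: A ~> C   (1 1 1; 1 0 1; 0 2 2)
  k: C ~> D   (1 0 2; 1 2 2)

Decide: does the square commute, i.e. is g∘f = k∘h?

Path 1 = f;g:
  e0=⟨1,0,0⟩ f~>⟨2,2⟩ g~>⟨1,2⟩
  e1=⟨0,1,0⟩ f~>⟨2,1⟩ g~>⟨2,2⟩
  e2=⟨0,0,1⟩ f~>⟨0,1⟩ g~>⟨2,0⟩
  composite₁ = (1 2 2; 2 2 0)
Path 2 = h;k:
  e0=⟨1,0,0⟩ h~>⟨1,1,0⟩ k~>⟨1,0⟩
  e1=⟨0,1,0⟩ h~>⟨1,0,2⟩ k~>⟨2,2⟩
  e2=⟨0,0,1⟩ h~>⟨1,1,2⟩ k~>⟨2,1⟩
  composite₂ = (1 2 2; 0 2 1)
Equal? differ; not commutative

Answer: DOES NOT COMMUTE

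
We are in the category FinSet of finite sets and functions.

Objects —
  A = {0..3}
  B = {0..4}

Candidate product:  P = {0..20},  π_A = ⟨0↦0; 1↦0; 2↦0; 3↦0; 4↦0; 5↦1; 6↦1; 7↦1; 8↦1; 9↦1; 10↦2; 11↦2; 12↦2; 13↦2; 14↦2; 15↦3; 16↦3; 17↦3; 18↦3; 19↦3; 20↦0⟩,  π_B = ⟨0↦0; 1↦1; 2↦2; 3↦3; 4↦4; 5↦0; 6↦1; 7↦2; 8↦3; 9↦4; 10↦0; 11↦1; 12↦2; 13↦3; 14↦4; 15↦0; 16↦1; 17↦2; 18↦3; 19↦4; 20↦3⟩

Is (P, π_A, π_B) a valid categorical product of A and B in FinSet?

|A|·|B| = 4·5 = 20;  |P| = 21
  → cardinalities differ; no bijection possible.

Answer: NOT A VALID PRODUCT — |P|=21 ≠ |A|·|B|=20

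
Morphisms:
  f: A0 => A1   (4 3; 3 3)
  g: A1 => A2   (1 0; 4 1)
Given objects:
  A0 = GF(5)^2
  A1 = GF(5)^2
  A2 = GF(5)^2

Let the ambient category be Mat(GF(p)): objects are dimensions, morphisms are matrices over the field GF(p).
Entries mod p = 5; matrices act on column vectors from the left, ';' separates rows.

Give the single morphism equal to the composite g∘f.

  e0=(1,0) f=>(4,3) g=>(4,4)
  e1=(0,1) f=>(3,3) g=>(3,0)
result: (4 3; 4 0)

Answer: (4 3; 4 0)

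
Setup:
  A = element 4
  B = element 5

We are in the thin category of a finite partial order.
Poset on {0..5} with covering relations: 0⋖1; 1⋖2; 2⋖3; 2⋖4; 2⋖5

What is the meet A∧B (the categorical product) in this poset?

Lower bounds of A=4 and B=5: {0,1,2}
  0 ⊑ 2
  1 ⊑ 2
  2 ⊑ 2
glb = 2

Answer: A∧B = 2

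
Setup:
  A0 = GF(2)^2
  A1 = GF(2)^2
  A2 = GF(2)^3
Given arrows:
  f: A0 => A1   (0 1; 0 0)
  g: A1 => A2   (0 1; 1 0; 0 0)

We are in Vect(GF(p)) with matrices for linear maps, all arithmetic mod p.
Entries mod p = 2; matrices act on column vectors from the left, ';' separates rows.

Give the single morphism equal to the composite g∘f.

Answer: (0 0; 0 1; 0 0)

Trace:
  e0=(1,0) f=>(0,0) g=>(0,0,0)
  e1=(0,1) f=>(1,0) g=>(0,1,0)
composite: (0 0; 0 1; 0 0)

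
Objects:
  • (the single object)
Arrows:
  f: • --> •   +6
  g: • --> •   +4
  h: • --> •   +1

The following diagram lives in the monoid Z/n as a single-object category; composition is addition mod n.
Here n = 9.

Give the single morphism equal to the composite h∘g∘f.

Answer: +2

Derivation:
  0 +6≡6 +4≡1 +1≡2  (mod 9)
⟦path⟧: +2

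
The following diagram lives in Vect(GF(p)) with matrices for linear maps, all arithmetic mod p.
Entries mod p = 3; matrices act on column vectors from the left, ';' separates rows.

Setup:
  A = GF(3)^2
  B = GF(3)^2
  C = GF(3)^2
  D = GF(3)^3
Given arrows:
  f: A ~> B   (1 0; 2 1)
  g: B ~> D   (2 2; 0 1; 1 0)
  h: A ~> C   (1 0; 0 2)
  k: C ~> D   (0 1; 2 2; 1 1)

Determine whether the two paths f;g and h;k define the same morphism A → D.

Path 1 = f;g:
  e0=(1,0) f~>(1,2) g~>(0,2,1)
  e1=(0,1) f~>(0,1) g~>(2,1,0)
  ⟦path⟧₁ = (0 2; 2 1; 1 0)
Path 2 = h;k:
  e0=(1,0) h~>(1,0) k~>(0,2,1)
  e1=(0,1) h~>(0,2) k~>(2,1,2)
  ⟦path⟧₂ = (0 2; 2 1; 1 2)
Equal? NO — does not commute

Answer: DOES NOT COMMUTE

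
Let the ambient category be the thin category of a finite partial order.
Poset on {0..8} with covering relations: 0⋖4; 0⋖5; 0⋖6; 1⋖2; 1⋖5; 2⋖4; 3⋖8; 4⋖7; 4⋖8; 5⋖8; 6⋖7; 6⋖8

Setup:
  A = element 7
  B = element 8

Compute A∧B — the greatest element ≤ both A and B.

Lower bounds of A=7 and B=8: {0,1,2,4,6}
  maximal lower bounds 4 and 6 are incomparable: neither 4≤6 nor 6≤4
→ no greatest lower bound exists

Answer: NO MEET EXISTS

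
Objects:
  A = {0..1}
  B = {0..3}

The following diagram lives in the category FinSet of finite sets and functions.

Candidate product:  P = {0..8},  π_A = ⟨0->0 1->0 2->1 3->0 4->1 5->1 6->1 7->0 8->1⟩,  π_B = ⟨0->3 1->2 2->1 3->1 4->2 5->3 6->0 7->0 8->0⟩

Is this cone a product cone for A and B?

|A|·|B| = 2·4 = 8;  |P| = 9
  → cardinalities differ; no bijection possible.

Answer: NOT A VALID PRODUCT — |P|=9 ≠ |A|·|B|=8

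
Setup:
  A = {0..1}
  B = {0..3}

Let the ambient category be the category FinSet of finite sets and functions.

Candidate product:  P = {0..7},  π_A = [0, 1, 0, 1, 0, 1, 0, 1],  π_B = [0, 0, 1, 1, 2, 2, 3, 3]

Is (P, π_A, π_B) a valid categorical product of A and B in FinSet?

Answer: VALID PRODUCT

Derivation:
|A|·|B| = 2·4 = 8;  |P| = 8
Check the pairing map k ↦ (π_A(k), π_B(k)):
  0 -> (0,0)
  1 -> (1,0)
  2 -> (0,1)
  3 -> (1,1)
  4 -> (0,2)
  5 -> (1,2)
  6 -> (0,3)
  7 -> (1,3)
distinct pairs in image: 8 / 8 needed
  → bijection onto A×B; projections well-typed.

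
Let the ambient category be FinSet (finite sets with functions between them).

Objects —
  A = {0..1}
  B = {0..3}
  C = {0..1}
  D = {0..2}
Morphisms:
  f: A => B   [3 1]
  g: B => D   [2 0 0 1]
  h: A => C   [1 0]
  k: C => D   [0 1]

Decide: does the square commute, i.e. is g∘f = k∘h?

1) trace f;g:
  0 f=>3 g=>1
  1 f=>1 g=>0
  result₁ = [1 0]
2) trace h;k:
  0 h=>1 k=>1
  1 h=>0 k=>0
  result₂ = [1 0]
Equal? same morphism ✓

Answer: COMMUTES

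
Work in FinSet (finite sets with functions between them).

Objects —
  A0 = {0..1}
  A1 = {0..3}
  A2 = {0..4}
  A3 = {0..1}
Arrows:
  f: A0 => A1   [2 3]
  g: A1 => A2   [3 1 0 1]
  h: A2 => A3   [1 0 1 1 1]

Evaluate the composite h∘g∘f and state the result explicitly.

  0 f=>2 g=>0 h=>1
  1 f=>3 g=>1 h=>0
composite: [1 0]

Answer: [1 0]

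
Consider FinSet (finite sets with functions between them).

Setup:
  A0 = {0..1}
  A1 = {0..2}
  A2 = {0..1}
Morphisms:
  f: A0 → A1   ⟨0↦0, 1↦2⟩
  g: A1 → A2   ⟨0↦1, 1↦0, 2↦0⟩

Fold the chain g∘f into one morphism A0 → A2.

  0 f→0 g→1
  1 f→2 g→0
composite: ⟨0↦1, 1↦0⟩

Answer: ⟨0↦1, 1↦0⟩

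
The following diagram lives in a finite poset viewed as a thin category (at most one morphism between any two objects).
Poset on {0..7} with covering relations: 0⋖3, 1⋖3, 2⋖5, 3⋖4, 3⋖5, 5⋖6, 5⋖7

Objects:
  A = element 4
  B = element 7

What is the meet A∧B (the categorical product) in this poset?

Answer: A∧B = 3

Derivation:
Common predecessors of 4,7: {0,1,3}
  0 ≤ 3
  1 ≤ 3
  3 ≤ 3
glb = 3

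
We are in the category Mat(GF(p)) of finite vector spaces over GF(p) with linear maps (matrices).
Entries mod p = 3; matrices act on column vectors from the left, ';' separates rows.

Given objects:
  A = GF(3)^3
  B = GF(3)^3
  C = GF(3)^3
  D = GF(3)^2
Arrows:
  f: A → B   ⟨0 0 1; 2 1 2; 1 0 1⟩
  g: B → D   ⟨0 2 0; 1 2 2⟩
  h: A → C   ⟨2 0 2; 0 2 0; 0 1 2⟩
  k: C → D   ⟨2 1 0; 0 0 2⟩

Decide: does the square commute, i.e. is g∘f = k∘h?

1) trace f;g:
  e0=[1,0,0] f→[0,2,1] g→[1,0]
  e1=[0,1,0] f→[0,1,0] g→[2,2]
  e2=[0,0,1] f→[1,2,1] g→[1,1]
  composite₁ = ⟨1 2 1; 0 2 1⟩
2) trace h;k:
  e0=[1,0,0] h→[2,0,0] k→[1,0]
  e1=[0,1,0] h→[0,2,1] k→[2,2]
  e2=[0,0,1] h→[2,0,2] k→[1,1]
  composite₂ = ⟨1 2 1; 0 2 1⟩
Equal? same morphism ✓

Answer: COMMUTES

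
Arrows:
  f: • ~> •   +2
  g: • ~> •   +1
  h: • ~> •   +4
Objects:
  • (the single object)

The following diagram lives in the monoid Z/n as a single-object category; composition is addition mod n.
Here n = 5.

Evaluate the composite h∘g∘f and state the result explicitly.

Answer: +2

Derivation:
  0 +2≡2 +1≡3 +4≡2  (mod 5)
result: +2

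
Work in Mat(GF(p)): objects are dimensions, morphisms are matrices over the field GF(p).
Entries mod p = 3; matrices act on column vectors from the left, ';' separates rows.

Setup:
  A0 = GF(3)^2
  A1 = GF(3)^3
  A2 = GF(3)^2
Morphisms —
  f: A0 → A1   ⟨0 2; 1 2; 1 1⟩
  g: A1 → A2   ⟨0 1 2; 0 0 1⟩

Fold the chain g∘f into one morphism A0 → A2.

  e0=⟨1,0⟩ f→⟨0,1,1⟩ g→⟨0,1⟩
  e1=⟨0,1⟩ f→⟨2,2,1⟩ g→⟨1,1⟩
result: ⟨0 1; 1 1⟩

Answer: ⟨0 1; 1 1⟩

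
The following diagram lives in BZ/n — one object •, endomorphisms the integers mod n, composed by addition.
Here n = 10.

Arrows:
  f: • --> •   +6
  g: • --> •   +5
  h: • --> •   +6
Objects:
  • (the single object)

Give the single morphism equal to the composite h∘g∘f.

Answer: +7

Work:
  0 +6≡6 +5≡1 +6≡7  (mod 10)
⟦path⟧: +7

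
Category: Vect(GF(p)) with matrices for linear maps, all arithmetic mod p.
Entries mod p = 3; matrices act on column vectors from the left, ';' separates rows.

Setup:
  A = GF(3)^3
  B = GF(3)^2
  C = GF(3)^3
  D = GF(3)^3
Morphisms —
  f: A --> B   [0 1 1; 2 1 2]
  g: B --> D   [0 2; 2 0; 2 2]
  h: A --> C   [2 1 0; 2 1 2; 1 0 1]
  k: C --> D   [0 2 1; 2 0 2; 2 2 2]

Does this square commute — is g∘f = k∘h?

Along f;g (path 1):
  e0=[1,0,0] f-->[0,2] g-->[1,0,1]
  e1=[0,1,0] f-->[1,1] g-->[2,2,1]
  e2=[0,0,1] f-->[1,2] g-->[1,2,0]
  result₁ = [1 2 1; 0 2 2; 1 1 0]
Along h;k (path 2):
  e0=[1,0,0] h-->[2,2,1] k-->[2,0,1]
  e1=[0,1,0] h-->[1,1,0] k-->[2,2,1]
  e2=[0,0,1] h-->[0,2,1] k-->[2,2,0]
  result₂ = [2 2 2; 0 2 2; 1 1 0]
Equal? differ; not commutative

Answer: DOES NOT COMMUTE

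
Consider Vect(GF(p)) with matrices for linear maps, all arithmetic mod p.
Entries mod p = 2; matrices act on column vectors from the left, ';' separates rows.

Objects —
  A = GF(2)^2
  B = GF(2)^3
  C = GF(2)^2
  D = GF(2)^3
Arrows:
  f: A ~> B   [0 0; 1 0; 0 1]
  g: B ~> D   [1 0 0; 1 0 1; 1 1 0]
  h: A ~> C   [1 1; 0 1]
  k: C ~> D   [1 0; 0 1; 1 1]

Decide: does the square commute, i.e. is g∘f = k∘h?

Path 1 = f;g:
  e0=⟨1,0⟩ f~>⟨0,1,0⟩ g~>⟨0,0,1⟩
  e1=⟨0,1⟩ f~>⟨0,0,1⟩ g~>⟨0,1,0⟩
  result₁ = [0 0; 0 1; 1 0]
Path 2 = h;k:
  e0=⟨1,0⟩ h~>⟨1,0⟩ k~>⟨1,0,1⟩
  e1=⟨0,1⟩ h~>⟨1,1⟩ k~>⟨1,1,0⟩
  result₂ = [1 1; 0 1; 1 0]
Equal? NO — does not commute

Answer: DOES NOT COMMUTE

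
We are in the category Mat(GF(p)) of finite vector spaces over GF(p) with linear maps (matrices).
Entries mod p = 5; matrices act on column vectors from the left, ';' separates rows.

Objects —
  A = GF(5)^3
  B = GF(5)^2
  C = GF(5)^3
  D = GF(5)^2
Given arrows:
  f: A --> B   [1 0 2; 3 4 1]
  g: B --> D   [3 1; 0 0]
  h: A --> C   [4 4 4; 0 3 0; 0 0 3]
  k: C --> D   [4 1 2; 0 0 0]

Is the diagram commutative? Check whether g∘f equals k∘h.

Answer: COMMUTES

Work:
Path 1 = f;g:
  e0=⟨1,0,0⟩ f-->⟨1,3⟩ g-->⟨1,0⟩
  e1=⟨0,1,0⟩ f-->⟨0,4⟩ g-->⟨4,0⟩
  e2=⟨0,0,1⟩ f-->⟨2,1⟩ g-->⟨2,0⟩
  ⟦path⟧₁ = [1 4 2; 0 0 0]
Path 2 = h;k:
  e0=⟨1,0,0⟩ h-->⟨4,0,0⟩ k-->⟨1,0⟩
  e1=⟨0,1,0⟩ h-->⟨4,3,0⟩ k-->⟨4,0⟩
  e2=⟨0,0,1⟩ h-->⟨4,0,3⟩ k-->⟨2,0⟩
  ⟦path⟧₂ = [1 4 2; 0 0 0]
Equal? equal; square commutes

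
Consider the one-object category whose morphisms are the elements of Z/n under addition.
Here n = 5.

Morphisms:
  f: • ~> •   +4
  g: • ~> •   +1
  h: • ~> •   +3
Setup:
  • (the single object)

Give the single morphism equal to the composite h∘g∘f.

  0 +4≡4 +1≡0 +3≡3  (mod 5)
composite: +3

Answer: +3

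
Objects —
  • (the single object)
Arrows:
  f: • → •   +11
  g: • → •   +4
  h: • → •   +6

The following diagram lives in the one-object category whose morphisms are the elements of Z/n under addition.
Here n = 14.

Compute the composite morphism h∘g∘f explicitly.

Answer: +7

Trace:
  0 +11≡11 +4≡1 +6≡7  (mod 14)
⟦path⟧: +7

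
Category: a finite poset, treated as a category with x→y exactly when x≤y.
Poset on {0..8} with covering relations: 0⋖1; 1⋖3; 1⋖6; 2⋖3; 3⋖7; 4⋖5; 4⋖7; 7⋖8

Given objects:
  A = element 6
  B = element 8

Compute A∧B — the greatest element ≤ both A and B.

Answer: A∧B = 1

Work:
Common predecessors of 6,8: {0,1}
  0 ≤ 1
  1 ≤ 1
glb = 1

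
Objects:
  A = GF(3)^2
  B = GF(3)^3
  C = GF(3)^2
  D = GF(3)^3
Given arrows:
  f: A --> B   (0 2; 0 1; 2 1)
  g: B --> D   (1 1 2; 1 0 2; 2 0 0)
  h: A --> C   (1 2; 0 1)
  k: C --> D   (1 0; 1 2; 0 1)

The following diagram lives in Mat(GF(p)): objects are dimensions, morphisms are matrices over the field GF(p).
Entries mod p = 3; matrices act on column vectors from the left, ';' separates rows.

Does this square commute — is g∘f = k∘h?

Along f;g (path 1):
  e0=[1,0] f-->[0,0,2] g-->[1,1,0]
  e1=[0,1] f-->[2,1,1] g-->[2,1,1]
  ⟦path⟧₁ = (1 2; 1 1; 0 1)
Along h;k (path 2):
  e0=[1,0] h-->[1,0] k-->[1,1,0]
  e1=[0,1] h-->[2,1] k-->[2,1,1]
  ⟦path⟧₂ = (1 2; 1 1; 0 1)
Equal? same morphism ✓

Answer: COMMUTES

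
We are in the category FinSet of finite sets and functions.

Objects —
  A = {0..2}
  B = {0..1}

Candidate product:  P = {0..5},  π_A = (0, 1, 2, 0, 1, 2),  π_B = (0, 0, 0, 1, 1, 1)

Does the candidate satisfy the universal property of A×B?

Answer: VALID PRODUCT

Derivation:
|A|·|B| = 3·2 = 6;  |P| = 6
Check the pairing map k ↦ (π_A(k), π_B(k)):
  0 : (0,0)
  1 : (1,0)
  2 : (2,0)
  3 : (0,1)
  4 : (1,1)
  5 : (2,1)
distinct pairs in image: 6 / 6 needed
  → bijection onto A×B; projections well-typed.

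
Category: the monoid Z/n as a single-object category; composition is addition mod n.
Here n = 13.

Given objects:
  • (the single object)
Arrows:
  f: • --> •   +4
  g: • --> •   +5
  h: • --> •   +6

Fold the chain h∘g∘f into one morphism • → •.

Answer: +2

Trace:
  0 +4≡4 +5≡9 +6≡2  (mod 13)
result: +2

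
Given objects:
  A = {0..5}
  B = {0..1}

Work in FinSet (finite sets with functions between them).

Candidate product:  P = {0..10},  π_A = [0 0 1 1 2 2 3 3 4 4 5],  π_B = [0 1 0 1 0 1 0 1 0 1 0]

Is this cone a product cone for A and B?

|A|·|B| = 6·2 = 12;  |P| = 11
  → cardinalities differ; no bijection possible.

Answer: NOT A VALID PRODUCT — |P|=11 ≠ |A|·|B|=12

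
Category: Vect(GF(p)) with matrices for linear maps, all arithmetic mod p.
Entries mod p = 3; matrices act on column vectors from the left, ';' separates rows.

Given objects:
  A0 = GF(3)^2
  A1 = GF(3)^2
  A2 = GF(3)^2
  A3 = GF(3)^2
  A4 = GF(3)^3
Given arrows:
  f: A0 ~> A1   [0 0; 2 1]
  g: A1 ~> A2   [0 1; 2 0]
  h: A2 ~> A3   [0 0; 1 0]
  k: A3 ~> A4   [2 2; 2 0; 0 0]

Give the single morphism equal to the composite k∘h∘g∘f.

Answer: [1 2; 0 0; 0 0]

Work:
  e0=[1,0] f~>[0,2] g~>[2,0] h~>[0,2] k~>[1,0,0]
  e1=[0,1] f~>[0,1] g~>[1,0] h~>[0,1] k~>[2,0,0]
composite: [1 2; 0 0; 0 0]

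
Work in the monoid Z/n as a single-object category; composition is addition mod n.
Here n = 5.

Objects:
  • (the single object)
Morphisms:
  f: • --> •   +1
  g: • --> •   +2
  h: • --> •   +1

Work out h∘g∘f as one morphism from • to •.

  0 +1≡1 +2≡3 +1≡4  (mod 5)
⟦path⟧: +4

Answer: +4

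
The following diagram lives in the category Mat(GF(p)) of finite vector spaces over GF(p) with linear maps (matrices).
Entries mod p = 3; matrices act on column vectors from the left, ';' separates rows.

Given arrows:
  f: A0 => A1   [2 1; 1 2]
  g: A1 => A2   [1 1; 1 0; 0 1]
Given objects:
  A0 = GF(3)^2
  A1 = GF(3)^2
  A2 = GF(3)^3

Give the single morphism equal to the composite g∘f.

  e0=⟨1,0⟩ f=>⟨2,1⟩ g=>⟨0,2,1⟩
  e1=⟨0,1⟩ f=>⟨1,2⟩ g=>⟨0,1,2⟩
result: [0 0; 2 1; 1 2]

Answer: [0 0; 2 1; 1 2]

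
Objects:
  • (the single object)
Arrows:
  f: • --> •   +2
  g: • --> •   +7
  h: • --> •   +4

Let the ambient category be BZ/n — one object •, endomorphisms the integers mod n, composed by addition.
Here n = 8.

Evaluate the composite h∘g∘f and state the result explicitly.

  0 +2≡2 +7≡1 +4≡5  (mod 8)
⟦path⟧: +5

Answer: +5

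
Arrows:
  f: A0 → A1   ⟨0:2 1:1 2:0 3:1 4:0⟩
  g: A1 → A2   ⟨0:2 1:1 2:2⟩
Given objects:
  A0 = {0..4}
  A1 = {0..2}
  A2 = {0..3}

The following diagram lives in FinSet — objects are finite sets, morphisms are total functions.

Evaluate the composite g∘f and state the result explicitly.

Answer: ⟨0:2 1:1 2:2 3:1 4:2⟩

Trace:
  0 f→2 g→2
  1 f→1 g→1
  2 f→0 g→2
  3 f→1 g→1
  4 f→0 g→2
⟦path⟧: ⟨0:2 1:1 2:2 3:1 4:2⟩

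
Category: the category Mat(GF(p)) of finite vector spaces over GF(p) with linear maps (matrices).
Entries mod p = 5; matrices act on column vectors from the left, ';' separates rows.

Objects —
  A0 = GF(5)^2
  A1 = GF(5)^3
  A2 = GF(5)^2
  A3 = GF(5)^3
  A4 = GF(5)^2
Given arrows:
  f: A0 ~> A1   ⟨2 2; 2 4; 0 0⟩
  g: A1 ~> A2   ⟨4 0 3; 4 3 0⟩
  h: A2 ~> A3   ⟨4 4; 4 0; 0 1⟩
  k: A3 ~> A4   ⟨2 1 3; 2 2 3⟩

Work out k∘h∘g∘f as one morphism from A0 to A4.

  e0=[1,0] f~>[2,2,0] g~>[3,4] h~>[3,2,4] k~>[0,2]
  e1=[0,1] f~>[2,4,0] g~>[3,0] h~>[2,2,0] k~>[1,3]
⟦path⟧: ⟨0 1; 2 3⟩

Answer: ⟨0 1; 2 3⟩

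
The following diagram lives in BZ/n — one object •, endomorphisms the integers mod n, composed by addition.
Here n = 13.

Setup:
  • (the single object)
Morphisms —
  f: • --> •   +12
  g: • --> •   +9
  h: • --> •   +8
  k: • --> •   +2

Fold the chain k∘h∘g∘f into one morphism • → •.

Answer: +5

Derivation:
  0 +12≡12 +9≡8 +8≡3 +2≡5  (mod 13)
⟦path⟧: +5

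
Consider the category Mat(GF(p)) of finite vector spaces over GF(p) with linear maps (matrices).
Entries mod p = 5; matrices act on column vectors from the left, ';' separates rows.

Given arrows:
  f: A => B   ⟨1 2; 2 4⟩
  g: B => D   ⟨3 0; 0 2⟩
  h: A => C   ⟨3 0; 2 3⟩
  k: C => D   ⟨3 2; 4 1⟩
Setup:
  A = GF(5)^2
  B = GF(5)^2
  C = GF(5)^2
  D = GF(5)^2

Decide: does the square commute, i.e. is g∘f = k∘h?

1) trace f;g:
  e0=⟨1,0⟩ f=>⟨1,2⟩ g=>⟨3,4⟩
  e1=⟨0,1⟩ f=>⟨2,4⟩ g=>⟨1,3⟩
  result₁ = ⟨3 1; 4 3⟩
2) trace h;k:
  e0=⟨1,0⟩ h=>⟨3,2⟩ k=>⟨3,4⟩
  e1=⟨0,1⟩ h=>⟨0,3⟩ k=>⟨1,3⟩
  result₂ = ⟨3 1; 4 3⟩
Equal? YES — commutes

Answer: COMMUTES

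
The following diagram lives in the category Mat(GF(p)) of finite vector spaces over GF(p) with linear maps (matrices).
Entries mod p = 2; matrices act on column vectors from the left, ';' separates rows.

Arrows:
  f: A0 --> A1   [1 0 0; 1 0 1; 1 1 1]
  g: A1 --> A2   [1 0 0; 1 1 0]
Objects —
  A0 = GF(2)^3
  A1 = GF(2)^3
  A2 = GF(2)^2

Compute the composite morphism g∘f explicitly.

  e0=⟨1,0,0⟩ f-->⟨1,1,1⟩ g-->⟨1,0⟩
  e1=⟨0,1,0⟩ f-->⟨0,0,1⟩ g-->⟨0,0⟩
  e2=⟨0,0,1⟩ f-->⟨0,1,1⟩ g-->⟨0,1⟩
result: [1 0 0; 0 0 1]

Answer: [1 0 0; 0 0 1]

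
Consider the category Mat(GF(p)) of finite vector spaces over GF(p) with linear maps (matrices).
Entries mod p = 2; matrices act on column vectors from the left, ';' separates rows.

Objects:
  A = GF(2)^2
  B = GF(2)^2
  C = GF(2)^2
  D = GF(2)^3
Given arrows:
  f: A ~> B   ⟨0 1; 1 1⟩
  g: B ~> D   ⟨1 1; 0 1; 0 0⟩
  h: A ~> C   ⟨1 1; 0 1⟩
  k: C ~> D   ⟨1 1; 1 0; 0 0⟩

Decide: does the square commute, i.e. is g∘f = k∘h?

Answer: COMMUTES

Derivation:
1) trace f;g:
  e0=⟨1,0⟩ f~>⟨0,1⟩ g~>⟨1,1,0⟩
  e1=⟨0,1⟩ f~>⟨1,1⟩ g~>⟨0,1,0⟩
  composite₁ = ⟨1 0; 1 1; 0 0⟩
2) trace h;k:
  e0=⟨1,0⟩ h~>⟨1,0⟩ k~>⟨1,1,0⟩
  e1=⟨0,1⟩ h~>⟨1,1⟩ k~>⟨0,1,0⟩
  composite₂ = ⟨1 0; 1 1; 0 0⟩
Equal? same morphism ✓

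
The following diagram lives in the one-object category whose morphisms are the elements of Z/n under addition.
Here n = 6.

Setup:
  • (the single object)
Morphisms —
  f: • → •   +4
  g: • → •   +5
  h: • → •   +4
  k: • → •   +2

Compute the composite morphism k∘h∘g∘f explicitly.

  0 +4≡4 +5≡3 +4≡1 +2≡3  (mod 6)
result: +3

Answer: +3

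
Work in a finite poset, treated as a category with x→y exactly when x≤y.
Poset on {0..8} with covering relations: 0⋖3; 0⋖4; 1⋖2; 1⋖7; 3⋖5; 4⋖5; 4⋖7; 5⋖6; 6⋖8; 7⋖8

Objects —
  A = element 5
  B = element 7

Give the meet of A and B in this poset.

Answer: A∧B = 4

Work:
Lower bounds of A=5 and B=7: {0,4}
  0 <= 4
  4 <= 4
glb = 4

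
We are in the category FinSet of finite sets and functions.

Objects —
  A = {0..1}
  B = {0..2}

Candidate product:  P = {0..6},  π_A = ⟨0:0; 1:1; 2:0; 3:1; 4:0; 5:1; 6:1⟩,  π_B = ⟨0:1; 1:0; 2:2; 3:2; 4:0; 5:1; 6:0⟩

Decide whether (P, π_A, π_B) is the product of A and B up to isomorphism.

|A|·|B| = 2·3 = 6;  |P| = 7
  → cardinalities differ; no bijection possible.

Answer: NOT A VALID PRODUCT — |P|=7 ≠ |A|·|B|=6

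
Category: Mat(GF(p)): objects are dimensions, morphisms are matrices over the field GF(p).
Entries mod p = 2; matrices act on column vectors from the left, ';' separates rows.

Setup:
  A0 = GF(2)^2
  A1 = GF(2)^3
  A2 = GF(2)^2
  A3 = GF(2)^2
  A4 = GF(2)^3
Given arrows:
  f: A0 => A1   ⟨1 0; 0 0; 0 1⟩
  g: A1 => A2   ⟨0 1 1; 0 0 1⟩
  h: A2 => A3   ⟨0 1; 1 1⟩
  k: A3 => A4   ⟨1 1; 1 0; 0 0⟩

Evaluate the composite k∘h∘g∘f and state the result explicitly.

Answer: ⟨0 1; 0 1; 0 0⟩

Work:
  e0=[1,0] f=>[1,0,0] g=>[0,0] h=>[0,0] k=>[0,0,0]
  e1=[0,1] f=>[0,0,1] g=>[1,1] h=>[1,0] k=>[1,1,0]
composite: ⟨0 1; 0 1; 0 0⟩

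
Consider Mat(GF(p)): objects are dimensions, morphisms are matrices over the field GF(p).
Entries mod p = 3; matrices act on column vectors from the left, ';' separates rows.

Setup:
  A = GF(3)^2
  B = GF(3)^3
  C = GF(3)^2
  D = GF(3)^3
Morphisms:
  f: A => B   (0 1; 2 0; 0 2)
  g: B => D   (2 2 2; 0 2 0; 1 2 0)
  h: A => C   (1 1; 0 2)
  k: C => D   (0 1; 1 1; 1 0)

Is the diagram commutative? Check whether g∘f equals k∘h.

Answer: DOES NOT COMMUTE

Derivation:
1) trace f;g:
  e0=[1,0] f=>[0,2,0] g=>[1,1,1]
  e1=[0,1] f=>[1,0,2] g=>[0,0,1]
  ⟦path⟧₁ = (1 0; 1 0; 1 1)
2) trace h;k:
  e0=[1,0] h=>[1,0] k=>[0,1,1]
  e1=[0,1] h=>[1,2] k=>[2,0,1]
  ⟦path⟧₂ = (0 2; 1 0; 1 1)
Equal? distinct morphisms ✗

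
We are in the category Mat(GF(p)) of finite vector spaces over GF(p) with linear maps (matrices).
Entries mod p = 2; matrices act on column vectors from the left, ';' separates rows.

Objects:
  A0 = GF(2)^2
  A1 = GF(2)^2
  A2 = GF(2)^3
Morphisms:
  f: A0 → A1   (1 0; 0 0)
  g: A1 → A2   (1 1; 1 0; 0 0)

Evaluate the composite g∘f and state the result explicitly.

  e0=(1,0) f→(1,0) g→(1,1,0)
  e1=(0,1) f→(0,0) g→(0,0,0)
result: (1 0; 1 0; 0 0)

Answer: (1 0; 1 0; 0 0)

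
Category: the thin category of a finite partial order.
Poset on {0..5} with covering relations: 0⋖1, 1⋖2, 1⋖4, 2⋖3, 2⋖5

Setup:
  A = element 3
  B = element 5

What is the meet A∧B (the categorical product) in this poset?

{x : x<=A ∧ x<=B} = {0,1,2}  (A=3, B=5)
  0 <= 2
  1 <= 2
  2 <= 2
glb = 2

Answer: A∧B = 2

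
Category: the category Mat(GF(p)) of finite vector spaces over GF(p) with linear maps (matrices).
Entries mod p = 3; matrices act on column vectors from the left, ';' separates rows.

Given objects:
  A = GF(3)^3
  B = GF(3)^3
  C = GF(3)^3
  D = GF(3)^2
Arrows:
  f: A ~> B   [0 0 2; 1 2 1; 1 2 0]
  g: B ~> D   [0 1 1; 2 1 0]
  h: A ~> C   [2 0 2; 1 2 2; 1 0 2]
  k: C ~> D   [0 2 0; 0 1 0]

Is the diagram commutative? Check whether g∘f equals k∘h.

Answer: COMMUTES

Trace:
1) trace f;g:
  e0=⟨1,0,0⟩ f~>⟨0,1,1⟩ g~>⟨2,1⟩
  e1=⟨0,1,0⟩ f~>⟨0,2,2⟩ g~>⟨1,2⟩
  e2=⟨0,0,1⟩ f~>⟨2,1,0⟩ g~>⟨1,2⟩
  ⟦path⟧₁ = [2 1 1; 1 2 2]
2) trace h;k:
  e0=⟨1,0,0⟩ h~>⟨2,1,1⟩ k~>⟨2,1⟩
  e1=⟨0,1,0⟩ h~>⟨0,2,0⟩ k~>⟨1,2⟩
  e2=⟨0,0,1⟩ h~>⟨2,2,2⟩ k~>⟨1,2⟩
  ⟦path⟧₂ = [2 1 1; 1 2 2]
Equal? same morphism ✓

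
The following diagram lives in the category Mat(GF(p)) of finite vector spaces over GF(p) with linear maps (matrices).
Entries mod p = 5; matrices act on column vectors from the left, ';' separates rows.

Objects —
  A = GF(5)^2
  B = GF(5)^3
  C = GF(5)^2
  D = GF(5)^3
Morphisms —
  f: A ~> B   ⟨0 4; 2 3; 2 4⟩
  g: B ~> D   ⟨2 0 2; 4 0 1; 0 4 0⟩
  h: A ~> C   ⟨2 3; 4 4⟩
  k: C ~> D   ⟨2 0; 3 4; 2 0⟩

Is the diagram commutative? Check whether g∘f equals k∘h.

Answer: DOES NOT COMMUTE

Work:
Path 1 = f;g:
  e0=[1,0] f~>[0,2,2] g~>[4,2,3]
  e1=[0,1] f~>[4,3,4] g~>[1,0,2]
  composite₁ = ⟨4 1; 2 0; 3 2⟩
Path 2 = h;k:
  e0=[1,0] h~>[2,4] k~>[4,2,4]
  e1=[0,1] h~>[3,4] k~>[1,0,1]
  composite₂ = ⟨4 1; 2 0; 4 1⟩
Equal? NO — does not commute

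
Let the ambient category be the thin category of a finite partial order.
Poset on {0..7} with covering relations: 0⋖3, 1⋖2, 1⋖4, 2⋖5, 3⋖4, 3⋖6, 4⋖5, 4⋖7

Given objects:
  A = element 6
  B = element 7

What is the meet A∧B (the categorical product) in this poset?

Common predecessors of 6,7: {0,3}
  0 ⊑ 3
  3 ⊑ 3
glb = 3

Answer: A∧B = 3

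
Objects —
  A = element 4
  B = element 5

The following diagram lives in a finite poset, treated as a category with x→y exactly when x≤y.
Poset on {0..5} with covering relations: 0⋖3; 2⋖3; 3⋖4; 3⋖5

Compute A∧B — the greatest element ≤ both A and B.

Answer: A∧B = 3

Derivation:
{x : x⊑A ∧ x⊑B} = {0,2,3}  (A=4, B=5)
  0 ⊑ 3
  2 ⊑ 3
  3 ⊑ 3
glb = 3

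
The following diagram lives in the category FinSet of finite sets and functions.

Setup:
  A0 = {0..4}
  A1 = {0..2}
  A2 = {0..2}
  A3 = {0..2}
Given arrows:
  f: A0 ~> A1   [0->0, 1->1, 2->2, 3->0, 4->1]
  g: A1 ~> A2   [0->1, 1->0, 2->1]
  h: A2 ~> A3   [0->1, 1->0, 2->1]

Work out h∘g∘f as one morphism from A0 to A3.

  0 f~>0 g~>1 h~>0
  1 f~>1 g~>0 h~>1
  2 f~>2 g~>1 h~>0
  3 f~>0 g~>1 h~>0
  4 f~>1 g~>0 h~>1
⟦path⟧: [0->0, 1->1, 2->0, 3->0, 4->1]

Answer: [0->0, 1->1, 2->0, 3->0, 4->1]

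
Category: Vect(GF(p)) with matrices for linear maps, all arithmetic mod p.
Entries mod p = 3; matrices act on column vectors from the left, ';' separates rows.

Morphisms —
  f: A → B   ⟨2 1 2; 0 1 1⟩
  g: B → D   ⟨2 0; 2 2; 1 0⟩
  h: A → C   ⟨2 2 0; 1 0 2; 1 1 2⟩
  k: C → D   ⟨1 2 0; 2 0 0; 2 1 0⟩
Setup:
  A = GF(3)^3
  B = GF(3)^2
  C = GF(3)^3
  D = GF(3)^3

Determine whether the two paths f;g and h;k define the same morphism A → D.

Along f;g (path 1):
  e0=(1,0,0) f→(2,0) g→(1,1,2)
  e1=(0,1,0) f→(1,1) g→(2,1,1)
  e2=(0,0,1) f→(2,1) g→(1,0,2)
  ⟦path⟧₁ = ⟨1 2 1; 1 1 0; 2 1 2⟩
Along h;k (path 2):
  e0=(1,0,0) h→(2,1,1) k→(1,1,2)
  e1=(0,1,0) h→(2,0,1) k→(2,1,1)
  e2=(0,0,1) h→(0,2,2) k→(1,0,2)
  ⟦path⟧₂ = ⟨1 2 1; 1 1 0; 2 1 2⟩
Equal? equal; square commutes

Answer: COMMUTES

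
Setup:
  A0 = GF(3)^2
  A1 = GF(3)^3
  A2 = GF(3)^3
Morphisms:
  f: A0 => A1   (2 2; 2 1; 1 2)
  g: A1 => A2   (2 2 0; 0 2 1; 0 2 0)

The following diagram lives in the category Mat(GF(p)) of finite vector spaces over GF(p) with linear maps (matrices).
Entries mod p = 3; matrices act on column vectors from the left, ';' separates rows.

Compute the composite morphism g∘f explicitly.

  e0=⟨1,0⟩ f=>⟨2,2,1⟩ g=>⟨2,2,1⟩
  e1=⟨0,1⟩ f=>⟨2,1,2⟩ g=>⟨0,1,2⟩
⟦path⟧: (2 0; 2 1; 1 2)

Answer: (2 0; 2 1; 1 2)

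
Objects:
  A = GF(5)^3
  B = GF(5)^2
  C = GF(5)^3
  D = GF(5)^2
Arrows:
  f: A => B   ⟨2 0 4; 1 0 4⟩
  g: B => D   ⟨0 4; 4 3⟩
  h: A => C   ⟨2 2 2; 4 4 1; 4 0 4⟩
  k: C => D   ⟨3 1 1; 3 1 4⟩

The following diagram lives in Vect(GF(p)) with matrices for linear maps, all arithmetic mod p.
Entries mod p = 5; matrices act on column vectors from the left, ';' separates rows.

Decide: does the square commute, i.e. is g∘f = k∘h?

Path 1 = f;g:
  e0=(1,0,0) f=>(2,1) g=>(4,1)
  e1=(0,1,0) f=>(0,0) g=>(0,0)
  e2=(0,0,1) f=>(4,4) g=>(1,3)
  composite₁ = ⟨4 0 1; 1 0 3⟩
Path 2 = h;k:
  e0=(1,0,0) h=>(2,4,4) k=>(4,1)
  e1=(0,1,0) h=>(2,4,0) k=>(0,0)
  e2=(0,0,1) h=>(2,1,4) k=>(1,3)
  composite₂ = ⟨4 0 1; 1 0 3⟩
Equal? YES — commutes

Answer: COMMUTES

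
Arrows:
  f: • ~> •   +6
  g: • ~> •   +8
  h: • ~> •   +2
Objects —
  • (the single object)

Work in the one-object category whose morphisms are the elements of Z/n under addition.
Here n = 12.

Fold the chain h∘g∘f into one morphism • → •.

Answer: +4

Trace:
  0 +6≡6 +8≡2 +2≡4  (mod 12)
composite: +4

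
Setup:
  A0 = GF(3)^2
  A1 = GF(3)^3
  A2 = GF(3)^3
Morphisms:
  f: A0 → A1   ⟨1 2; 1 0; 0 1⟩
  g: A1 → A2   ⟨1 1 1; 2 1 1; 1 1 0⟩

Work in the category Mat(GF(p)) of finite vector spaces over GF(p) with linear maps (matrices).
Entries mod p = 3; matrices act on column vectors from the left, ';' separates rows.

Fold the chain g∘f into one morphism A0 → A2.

  e0=[1,0] f→[1,1,0] g→[2,0,2]
  e1=[0,1] f→[2,0,1] g→[0,2,2]
composite: ⟨2 0; 0 2; 2 2⟩

Answer: ⟨2 0; 0 2; 2 2⟩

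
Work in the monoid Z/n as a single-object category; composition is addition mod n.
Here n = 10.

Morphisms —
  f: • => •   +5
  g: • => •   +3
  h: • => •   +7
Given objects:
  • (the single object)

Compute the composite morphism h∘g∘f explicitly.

  0 +5≡5 +3≡8 +7≡5  (mod 10)
⟦path⟧: +5

Answer: +5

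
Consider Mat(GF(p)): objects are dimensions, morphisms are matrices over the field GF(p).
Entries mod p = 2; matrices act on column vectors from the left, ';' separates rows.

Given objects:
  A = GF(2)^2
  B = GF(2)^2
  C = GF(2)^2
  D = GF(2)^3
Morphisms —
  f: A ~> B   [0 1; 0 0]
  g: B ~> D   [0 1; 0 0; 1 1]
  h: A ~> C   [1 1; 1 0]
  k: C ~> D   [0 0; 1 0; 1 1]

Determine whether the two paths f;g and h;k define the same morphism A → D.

Answer: DOES NOT COMMUTE

Derivation:
Path 1 = f;g:
  e0=⟨1,0⟩ f~>⟨0,0⟩ g~>⟨0,0,0⟩
  e1=⟨0,1⟩ f~>⟨1,0⟩ g~>⟨0,0,1⟩
  composite₁ = [0 0; 0 0; 0 1]
Path 2 = h;k:
  e0=⟨1,0⟩ h~>⟨1,1⟩ k~>⟨0,1,0⟩
  e1=⟨0,1⟩ h~>⟨1,0⟩ k~>⟨0,1,1⟩
  composite₂ = [0 0; 1 1; 0 1]
Equal? NO — does not commute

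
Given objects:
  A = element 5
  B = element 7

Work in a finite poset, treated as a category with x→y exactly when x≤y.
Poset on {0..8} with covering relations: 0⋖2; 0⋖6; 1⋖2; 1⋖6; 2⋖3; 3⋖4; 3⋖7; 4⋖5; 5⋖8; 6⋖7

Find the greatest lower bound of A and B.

Answer: A∧B = 3

Derivation:
Lower bounds of A=5 and B=7: {0,1,2,3}
  0 ≤ 3
  1 ≤ 3
  2 ≤ 3
  3 ≤ 3
glb = 3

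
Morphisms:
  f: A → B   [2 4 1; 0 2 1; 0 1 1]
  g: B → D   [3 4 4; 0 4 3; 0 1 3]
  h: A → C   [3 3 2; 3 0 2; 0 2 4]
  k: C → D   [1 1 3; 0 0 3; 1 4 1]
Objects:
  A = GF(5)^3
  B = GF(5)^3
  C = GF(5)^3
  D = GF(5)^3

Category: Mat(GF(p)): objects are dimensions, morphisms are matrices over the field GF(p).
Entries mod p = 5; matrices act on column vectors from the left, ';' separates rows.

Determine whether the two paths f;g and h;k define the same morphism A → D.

Path 1 = f;g:
  e0=(1,0,0) f→(2,0,0) g→(1,0,0)
  e1=(0,1,0) f→(4,2,1) g→(4,1,0)
  e2=(0,0,1) f→(1,1,1) g→(1,2,4)
  composite₁ = [1 4 1; 0 1 2; 0 0 4]
Path 2 = h;k:
  e0=(1,0,0) h→(3,3,0) k→(1,0,0)
  e1=(0,1,0) h→(3,0,2) k→(4,1,0)
  e2=(0,0,1) h→(2,2,4) k→(1,2,4)
  composite₂ = [1 4 1; 0 1 2; 0 0 4]
Equal? YES — commutes

Answer: COMMUTES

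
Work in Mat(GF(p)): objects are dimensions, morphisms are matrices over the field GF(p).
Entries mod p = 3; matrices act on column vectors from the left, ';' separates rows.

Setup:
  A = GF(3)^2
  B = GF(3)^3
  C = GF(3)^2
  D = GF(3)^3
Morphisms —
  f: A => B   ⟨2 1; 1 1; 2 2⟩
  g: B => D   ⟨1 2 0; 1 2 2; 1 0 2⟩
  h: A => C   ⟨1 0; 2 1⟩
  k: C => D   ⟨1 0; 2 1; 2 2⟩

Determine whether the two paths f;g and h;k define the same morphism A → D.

Path 1 = f;g:
  e0=[1,0] f=>[2,1,2] g=>[1,2,0]
  e1=[0,1] f=>[1,1,2] g=>[0,1,2]
  ⟦path⟧₁ = ⟨1 0; 2 1; 0 2⟩
Path 2 = h;k:
  e0=[1,0] h=>[1,2] k=>[1,1,0]
  e1=[0,1] h=>[0,1] k=>[0,1,2]
  ⟦path⟧₂ = ⟨1 0; 1 1; 0 2⟩
Equal? differ; not commutative

Answer: DOES NOT COMMUTE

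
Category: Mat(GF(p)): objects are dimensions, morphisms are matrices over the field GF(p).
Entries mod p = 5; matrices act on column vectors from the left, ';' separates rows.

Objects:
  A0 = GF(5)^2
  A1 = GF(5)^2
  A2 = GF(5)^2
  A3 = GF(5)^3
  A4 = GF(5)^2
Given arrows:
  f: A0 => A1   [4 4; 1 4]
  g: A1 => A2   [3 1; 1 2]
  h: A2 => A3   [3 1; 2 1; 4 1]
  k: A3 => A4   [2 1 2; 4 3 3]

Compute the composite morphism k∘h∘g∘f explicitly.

Answer: [3 1; 0 0]

Derivation:
  e0=⟨1,0⟩ f=>⟨4,1⟩ g=>⟨3,1⟩ h=>⟨0,2,3⟩ k=>⟨3,0⟩
  e1=⟨0,1⟩ f=>⟨4,4⟩ g=>⟨1,2⟩ h=>⟨0,4,1⟩ k=>⟨1,0⟩
composite: [3 1; 0 0]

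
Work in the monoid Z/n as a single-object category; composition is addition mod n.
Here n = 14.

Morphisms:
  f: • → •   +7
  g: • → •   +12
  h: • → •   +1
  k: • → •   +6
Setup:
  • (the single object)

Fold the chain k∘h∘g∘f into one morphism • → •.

Answer: +12

Derivation:
  0 +7≡7 +12≡5 +1≡6 +6≡12  (mod 14)
composite: +12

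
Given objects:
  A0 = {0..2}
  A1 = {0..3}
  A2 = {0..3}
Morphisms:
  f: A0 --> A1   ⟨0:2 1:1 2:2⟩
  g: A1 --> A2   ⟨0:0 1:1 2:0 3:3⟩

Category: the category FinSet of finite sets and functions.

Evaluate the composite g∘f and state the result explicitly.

Answer: ⟨0:0 1:1 2:0⟩

Derivation:
  0 f-->2 g-->0
  1 f-->1 g-->1
  2 f-->2 g-->0
result: ⟨0:0 1:1 2:0⟩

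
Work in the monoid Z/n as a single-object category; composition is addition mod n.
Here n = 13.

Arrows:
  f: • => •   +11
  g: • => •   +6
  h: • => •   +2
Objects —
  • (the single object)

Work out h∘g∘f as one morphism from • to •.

  0 +11≡11 +6≡4 +2≡6  (mod 13)
composite: +6

Answer: +6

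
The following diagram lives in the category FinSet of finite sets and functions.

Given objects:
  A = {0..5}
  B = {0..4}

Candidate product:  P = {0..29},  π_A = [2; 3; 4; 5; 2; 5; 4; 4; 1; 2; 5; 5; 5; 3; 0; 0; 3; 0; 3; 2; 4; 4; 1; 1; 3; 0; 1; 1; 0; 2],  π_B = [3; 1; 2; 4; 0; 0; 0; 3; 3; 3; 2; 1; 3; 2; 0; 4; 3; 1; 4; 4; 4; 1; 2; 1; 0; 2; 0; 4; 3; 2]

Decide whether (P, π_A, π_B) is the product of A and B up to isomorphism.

Answer: NOT A VALID PRODUCT — duplicate pair at indices 0,9

Trace:
|A|·|B| = 6·5 = 30;  |P| = 30
Check the pairing map k ↦ (π_A(k), π_B(k)):
  0 ↦ (2,3)
  1 ↦ (3,1)
  2 ↦ (4,2)
  3 ↦ (5,4)
  4 ↦ (2,0)
  5 ↦ (5,0)
  6 ↦ (4,0)
  7 ↦ (4,3)
  8 ↦ (1,3)
  9 ↦ (2,3)  ✗ repeats pair of k=0
  10 ↦ (5,2)
  11 ↦ (5,1)
  12 ↦ (5,3)
  13 ↦ (3,2)
  14 ↦ (0,0)
  15 ↦ (0,4)
  16 ↦ (3,3)
  17 ↦ (0,1)
  18 ↦ (3,4)
  19 ↦ (2,4)
  20 ↦ (4,4)
  21 ↦ (4,1)
  22 ↦ (1,2)
  23 ↦ (1,1)
  24 ↦ (3,0)
  25 ↦ (0,2)
  26 ↦ (1,0)
  27 ↦ (1,4)
  28 ↦ (0,3)
  29 ↦ (2,2)
distinct pairs in image: 29 / 30 needed
  → (2,3) hit at k=0 and k=9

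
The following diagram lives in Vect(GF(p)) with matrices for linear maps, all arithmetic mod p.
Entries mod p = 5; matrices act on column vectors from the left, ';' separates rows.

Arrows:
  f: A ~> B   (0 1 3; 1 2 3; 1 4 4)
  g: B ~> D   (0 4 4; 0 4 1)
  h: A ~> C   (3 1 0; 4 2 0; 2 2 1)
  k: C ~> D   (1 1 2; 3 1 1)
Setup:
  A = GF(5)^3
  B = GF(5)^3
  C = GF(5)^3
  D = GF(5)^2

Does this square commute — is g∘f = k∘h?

Answer: DOES NOT COMMUTE

Trace:
Along f;g (path 1):
  e0=[1,0,0] f~>[0,1,1] g~>[3,0]
  e1=[0,1,0] f~>[1,2,4] g~>[4,2]
  e2=[0,0,1] f~>[3,3,4] g~>[3,1]
  result₁ = (3 4 3; 0 2 1)
Along h;k (path 2):
  e0=[1,0,0] h~>[3,4,2] k~>[1,0]
  e1=[0,1,0] h~>[1,2,2] k~>[2,2]
  e2=[0,0,1] h~>[0,0,1] k~>[2,1]
  result₂ = (1 2 2; 0 2 1)
Equal? NO — does not commute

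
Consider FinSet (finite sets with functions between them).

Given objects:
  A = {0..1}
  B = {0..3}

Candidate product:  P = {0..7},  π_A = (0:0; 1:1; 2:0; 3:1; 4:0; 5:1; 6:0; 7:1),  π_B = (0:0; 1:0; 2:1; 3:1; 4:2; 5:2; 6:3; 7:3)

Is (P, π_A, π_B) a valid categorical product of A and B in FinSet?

|A|·|B| = 2·4 = 8;  |P| = 8
Check the pairing map k ↦ (π_A(k), π_B(k)):
  0 : (0,0)
  1 : (1,0)
  2 : (0,1)
  3 : (1,1)
  4 : (0,2)
  5 : (1,2)
  6 : (0,3)
  7 : (1,3)
distinct pairs in image: 8 / 8 needed
  → bijection onto A×B; projections well-typed.

Answer: VALID PRODUCT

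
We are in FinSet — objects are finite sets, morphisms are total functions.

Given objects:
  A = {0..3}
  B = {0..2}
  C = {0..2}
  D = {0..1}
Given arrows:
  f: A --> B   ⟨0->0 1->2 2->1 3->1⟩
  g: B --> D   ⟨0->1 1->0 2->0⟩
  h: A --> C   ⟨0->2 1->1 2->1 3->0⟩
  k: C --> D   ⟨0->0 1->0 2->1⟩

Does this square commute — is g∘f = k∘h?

Path 1 = f;g:
  0 f-->0 g-->1
  1 f-->2 g-->0
  2 f-->1 g-->0
  3 f-->1 g-->0
  composite₁ = ⟨0->1 1->0 2->0 3->0⟩
Path 2 = h;k:
  0 h-->2 k-->1
  1 h-->1 k-->0
  2 h-->1 k-->0
  3 h-->0 k-->0
  composite₂ = ⟨0->1 1->0 2->0 3->0⟩
Equal? YES — commutes

Answer: COMMUTES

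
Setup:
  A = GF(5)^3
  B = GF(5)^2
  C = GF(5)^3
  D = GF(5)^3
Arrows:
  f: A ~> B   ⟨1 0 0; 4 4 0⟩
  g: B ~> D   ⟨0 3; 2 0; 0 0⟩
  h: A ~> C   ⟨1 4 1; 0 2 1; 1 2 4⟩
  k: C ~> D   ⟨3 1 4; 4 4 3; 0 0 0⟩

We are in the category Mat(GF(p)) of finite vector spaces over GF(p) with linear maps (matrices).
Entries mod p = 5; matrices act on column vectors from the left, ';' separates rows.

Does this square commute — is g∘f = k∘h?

Answer: COMMUTES

Trace:
Path 1 = f;g:
  e0=(1,0,0) f~>(1,4) g~>(2,2,0)
  e1=(0,1,0) f~>(0,4) g~>(2,0,0)
  e2=(0,0,1) f~>(0,0) g~>(0,0,0)
  result₁ = ⟨2 2 0; 2 0 0; 0 0 0⟩
Path 2 = h;k:
  e0=(1,0,0) h~>(1,0,1) k~>(2,2,0)
  e1=(0,1,0) h~>(4,2,2) k~>(2,0,0)
  e2=(0,0,1) h~>(1,1,4) k~>(0,0,0)
  result₂ = ⟨2 2 0; 2 0 0; 0 0 0⟩
Equal? equal; square commutes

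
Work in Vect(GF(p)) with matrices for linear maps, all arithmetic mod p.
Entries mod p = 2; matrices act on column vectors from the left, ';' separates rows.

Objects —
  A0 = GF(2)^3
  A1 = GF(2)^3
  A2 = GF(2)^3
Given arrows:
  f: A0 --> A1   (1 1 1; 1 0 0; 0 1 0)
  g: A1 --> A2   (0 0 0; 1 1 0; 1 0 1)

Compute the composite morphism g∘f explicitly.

Answer: (0 0 0; 0 1 1; 1 0 1)

Trace:
  e0=(1,0,0) f-->(1,1,0) g-->(0,0,1)
  e1=(0,1,0) f-->(1,0,1) g-->(0,1,0)
  e2=(0,0,1) f-->(1,0,0) g-->(0,1,1)
result: (0 0 0; 0 1 1; 1 0 1)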